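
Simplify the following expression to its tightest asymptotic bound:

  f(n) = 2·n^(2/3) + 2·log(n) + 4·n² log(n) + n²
Θ(n² log n)

Order the terms by growth rate: 2·log(n) ≺ 2·n^(2/3) ≺ n² ≺ 4·n² log(n).
The fastest-growing term 4·n² log(n) dominates as n → ∞; dropping its constant factor gives Θ(n² log n).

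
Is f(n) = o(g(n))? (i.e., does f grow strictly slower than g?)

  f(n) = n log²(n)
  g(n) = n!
True

f(n) = n log²(n) is O(n log² n), and g(n) = n! is O(n!).
Since O(n log² n) grows strictly slower than O(n!), f(n) = o(g(n)) is true.
This means lim(n→∞) f(n)/g(n) = 0.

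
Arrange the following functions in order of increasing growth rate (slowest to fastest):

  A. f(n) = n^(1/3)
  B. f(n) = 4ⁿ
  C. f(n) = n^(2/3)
A < C < B

Comparing growth rates:
A = n^(1/3) is O(n^(1/3))
C = n^(2/3) is O(n^(2/3))
B = 4ⁿ is O(4ⁿ)

Therefore, the order from slowest to fastest is: A < C < B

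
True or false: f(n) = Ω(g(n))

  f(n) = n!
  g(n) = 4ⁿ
True

f(n) = n! is O(n!), and g(n) = 4ⁿ is O(4ⁿ).
Since O(n!) grows at least as fast as O(4ⁿ), f(n) = Ω(g(n)) is true.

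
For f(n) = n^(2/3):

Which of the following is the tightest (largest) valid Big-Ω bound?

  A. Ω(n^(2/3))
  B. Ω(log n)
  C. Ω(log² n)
A

f(n) = n^(2/3) is Ω(n^(2/3)).
All listed options are valid Big-Ω bounds (lower bounds),
but Ω(n^(2/3)) is the tightest (largest valid bound).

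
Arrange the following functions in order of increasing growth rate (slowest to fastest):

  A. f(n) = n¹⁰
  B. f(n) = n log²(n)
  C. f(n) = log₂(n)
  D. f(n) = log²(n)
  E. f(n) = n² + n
C < D < B < E < A

Comparing growth rates:
C = log₂(n) is O(log n)
D = log²(n) is O(log² n)
B = n log²(n) is O(n log² n)
E = n² + n is O(n²)
A = n¹⁰ is O(n¹⁰)

Therefore, the order from slowest to fastest is: C < D < B < E < A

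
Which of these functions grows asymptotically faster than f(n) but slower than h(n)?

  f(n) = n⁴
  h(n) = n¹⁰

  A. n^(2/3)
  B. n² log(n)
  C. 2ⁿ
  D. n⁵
D

We need g(n) with n⁴ = o(g(n)) and g(n) = o(n¹⁰), i.e. O(n⁴) ≺ g ≺ O(n¹⁰).
Check each option:
  A. n^(2/3) — O(n^(2/3)) does not grow strictly faster than f(n)
  B. n² log(n) — O(n² log n) does not grow strictly faster than f(n)
  C. 2ⁿ — O(2ⁿ) does not grow strictly slower than h(n)
  D. n⁵ — O(n⁵) is strictly between O(n⁴) and O(n¹⁰) ✓

Only option D (n⁵) lies strictly between.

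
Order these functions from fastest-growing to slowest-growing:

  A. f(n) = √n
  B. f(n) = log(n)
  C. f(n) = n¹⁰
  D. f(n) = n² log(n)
C > D > A > B

Comparing growth rates:
C = n¹⁰ is O(n¹⁰)
D = n² log(n) is O(n² log n)
A = √n is O(√n)
B = log(n) is O(log n)

Therefore, the order from fastest to slowest is: C > D > A > B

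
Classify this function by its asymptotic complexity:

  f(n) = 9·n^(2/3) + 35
O(n^(2/3))

The dominant term in 9·n^(2/3) + 35 is 9·n^(2/3), which is Θ(n^(2/3)).
Lower-order terms (35) are asymptotically negligible.
Constants are absorbed, so the tightest bound is O(n^(2/3)).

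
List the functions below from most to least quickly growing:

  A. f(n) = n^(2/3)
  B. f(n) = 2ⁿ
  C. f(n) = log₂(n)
B > A > C

Comparing growth rates:
B = 2ⁿ is O(2ⁿ)
A = n^(2/3) is O(n^(2/3))
C = log₂(n) is O(log n)

Therefore, the order from fastest to slowest is: B > A > C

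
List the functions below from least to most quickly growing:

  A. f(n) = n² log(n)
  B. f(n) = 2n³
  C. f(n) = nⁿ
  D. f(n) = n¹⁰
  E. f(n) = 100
E < A < B < D < C

Comparing growth rates:
E = 100 is O(1)
A = n² log(n) is O(n² log n)
B = 2n³ is O(n³)
D = n¹⁰ is O(n¹⁰)
C = nⁿ is O(nⁿ)

Therefore, the order from slowest to fastest is: E < A < B < D < C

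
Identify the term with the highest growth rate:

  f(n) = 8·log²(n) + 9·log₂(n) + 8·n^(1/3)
8·n^(1/3)

Looking at each term:
  - 8·log²(n) is O(log² n)
  - 9·log₂(n) is O(log n)
  - 8·n^(1/3) is O(n^(1/3))

The term 8·n^(1/3) (O(n^(1/3))) grows fastest and dominates all others.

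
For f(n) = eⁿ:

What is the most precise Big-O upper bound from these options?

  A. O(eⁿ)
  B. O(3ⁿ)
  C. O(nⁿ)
A

f(n) = eⁿ is O(eⁿ).
All listed options are valid Big-O bounds (upper bounds),
but O(eⁿ) is the tightest (smallest valid bound).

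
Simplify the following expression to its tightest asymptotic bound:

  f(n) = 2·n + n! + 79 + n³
Θ(n!)

Order the terms by growth rate: 79 ≺ 2·n ≺ n³ ≺ n!.
The fastest-growing term n! dominates as n → ∞; dropping its constant factor gives Θ(n!).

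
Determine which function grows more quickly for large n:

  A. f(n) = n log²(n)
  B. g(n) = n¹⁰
B

f(n) = n log²(n) is O(n log² n), while g(n) = n¹⁰ is O(n¹⁰).
Since O(n¹⁰) grows faster than O(n log² n), g(n) dominates.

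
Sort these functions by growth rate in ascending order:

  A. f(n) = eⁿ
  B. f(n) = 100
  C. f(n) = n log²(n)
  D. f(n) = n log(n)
B < D < C < A

Comparing growth rates:
B = 100 is O(1)
D = n log(n) is O(n log n)
C = n log²(n) is O(n log² n)
A = eⁿ is O(eⁿ)

Therefore, the order from slowest to fastest is: B < D < C < A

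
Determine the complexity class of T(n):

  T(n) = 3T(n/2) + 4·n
Θ(n^log₂(3))

Master Theorem: a = 3, b = 2, f(n) = 4·n.
Compute the critical exponent d = log₂(3) = 1.585.
Compare f(n) = Θ(n) against n^d:
  k = 1 < d = 1.585, so f(n) = O(n^(d-ε)) — Case 1.
  The recursion cost dominates: T(n) = Θ(n^d) = Θ(n^log₂(3)).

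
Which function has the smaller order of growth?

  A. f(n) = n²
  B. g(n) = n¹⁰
A

f(n) = n² is O(n²), while g(n) = n¹⁰ is O(n¹⁰).
Since O(n²) grows slower than O(n¹⁰), f(n) is dominated.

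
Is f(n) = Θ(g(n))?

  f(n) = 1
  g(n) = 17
True

f(n) = 1 and g(n) = 17 are both O(1).
Since they have the same asymptotic growth rate, f(n) = Θ(g(n)) is true.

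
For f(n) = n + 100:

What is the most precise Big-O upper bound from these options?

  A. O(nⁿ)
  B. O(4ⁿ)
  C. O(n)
C

f(n) = n + 100 is O(n).
All listed options are valid Big-O bounds (upper bounds),
but O(n) is the tightest (smallest valid bound).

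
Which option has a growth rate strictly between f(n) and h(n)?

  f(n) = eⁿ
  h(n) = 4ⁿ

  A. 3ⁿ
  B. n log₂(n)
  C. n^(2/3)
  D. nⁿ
A

We need g(n) with eⁿ = o(g(n)) and g(n) = o(4ⁿ), i.e. O(eⁿ) ≺ g ≺ O(4ⁿ).
Check each option:
  A. 3ⁿ — O(3ⁿ) is strictly between O(eⁿ) and O(4ⁿ) ✓
  B. n log₂(n) — O(n log n) does not grow strictly faster than f(n)
  C. n^(2/3) — O(n^(2/3)) does not grow strictly faster than f(n)
  D. nⁿ — O(nⁿ) does not grow strictly slower than h(n)

Only option A (3ⁿ) lies strictly between.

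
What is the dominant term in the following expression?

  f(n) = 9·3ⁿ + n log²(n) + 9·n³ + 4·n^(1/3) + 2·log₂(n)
9·3ⁿ

Looking at each term:
  - 9·3ⁿ is O(3ⁿ)
  - n log²(n) is O(n log² n)
  - 9·n³ is O(n³)
  - 4·n^(1/3) is O(n^(1/3))
  - 2·log₂(n) is O(log n)

The term 9·3ⁿ (O(3ⁿ)) grows fastest and dominates all others.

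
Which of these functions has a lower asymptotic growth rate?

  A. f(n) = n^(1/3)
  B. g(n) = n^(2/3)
A

f(n) = n^(1/3) is O(n^(1/3)), while g(n) = n^(2/3) is O(n^(2/3)).
Since O(n^(1/3)) grows slower than O(n^(2/3)), f(n) is dominated.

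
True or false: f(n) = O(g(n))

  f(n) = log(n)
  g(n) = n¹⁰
True

f(n) = log(n) is O(log n), and g(n) = n¹⁰ is O(n¹⁰).
Since O(log n) ⊆ O(n¹⁰) (f grows no faster than g), f(n) = O(g(n)) is true.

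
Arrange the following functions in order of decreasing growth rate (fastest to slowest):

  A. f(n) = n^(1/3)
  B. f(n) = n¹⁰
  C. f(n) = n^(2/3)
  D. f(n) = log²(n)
B > C > A > D

Comparing growth rates:
B = n¹⁰ is O(n¹⁰)
C = n^(2/3) is O(n^(2/3))
A = n^(1/3) is O(n^(1/3))
D = log²(n) is O(log² n)

Therefore, the order from fastest to slowest is: B > C > A > D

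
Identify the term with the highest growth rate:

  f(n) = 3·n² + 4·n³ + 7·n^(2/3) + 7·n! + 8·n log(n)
7·n!

Looking at each term:
  - 3·n² is O(n²)
  - 4·n³ is O(n³)
  - 7·n^(2/3) is O(n^(2/3))
  - 7·n! is O(n!)
  - 8·n log(n) is O(n log n)

The term 7·n! (O(n!)) grows fastest and dominates all others.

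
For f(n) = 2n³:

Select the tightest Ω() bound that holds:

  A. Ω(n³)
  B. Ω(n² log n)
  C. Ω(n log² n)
A

f(n) = 2n³ is Ω(n³).
All listed options are valid Big-Ω bounds (lower bounds),
but Ω(n³) is the tightest (largest valid bound).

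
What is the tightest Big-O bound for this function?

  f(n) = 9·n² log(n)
O(n² log n)

The dominant term in 9·n² log(n) is 9·n² log(n), which is Θ(n² log n).
Constants are absorbed, so the tightest bound is O(n² log n).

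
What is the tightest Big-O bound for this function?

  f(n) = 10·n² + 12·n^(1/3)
O(n²)

The dominant term in 10·n² + 12·n^(1/3) is 10·n², which is Θ(n²).
Lower-order terms (12·n^(1/3)) are asymptotically negligible.
Constants are absorbed, so the tightest bound is O(n²).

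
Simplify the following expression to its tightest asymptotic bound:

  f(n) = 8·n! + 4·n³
Θ(n!)

Order the terms by growth rate: 4·n³ ≺ 8·n!.
The fastest-growing term 8·n! dominates as n → ∞; dropping its constant factor gives Θ(n!).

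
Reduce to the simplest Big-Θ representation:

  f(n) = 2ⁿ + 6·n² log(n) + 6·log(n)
Θ(2ⁿ)

Order the terms by growth rate: 6·log(n) ≺ 6·n² log(n) ≺ 2ⁿ.
The fastest-growing term 2ⁿ dominates as n → ∞; dropping its constant factor gives Θ(2ⁿ).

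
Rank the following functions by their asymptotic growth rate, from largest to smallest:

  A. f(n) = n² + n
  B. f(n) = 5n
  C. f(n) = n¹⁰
C > A > B

Comparing growth rates:
C = n¹⁰ is O(n¹⁰)
A = n² + n is O(n²)
B = 5n is O(n)

Therefore, the order from fastest to slowest is: C > A > B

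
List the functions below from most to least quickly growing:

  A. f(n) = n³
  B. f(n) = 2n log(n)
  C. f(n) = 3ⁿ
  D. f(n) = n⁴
C > D > A > B

Comparing growth rates:
C = 3ⁿ is O(3ⁿ)
D = n⁴ is O(n⁴)
A = n³ is O(n³)
B = 2n log(n) is O(n log n)

Therefore, the order from fastest to slowest is: C > D > A > B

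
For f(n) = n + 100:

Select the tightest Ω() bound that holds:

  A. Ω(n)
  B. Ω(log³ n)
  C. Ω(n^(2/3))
A

f(n) = n + 100 is Ω(n).
All listed options are valid Big-Ω bounds (lower bounds),
but Ω(n) is the tightest (largest valid bound).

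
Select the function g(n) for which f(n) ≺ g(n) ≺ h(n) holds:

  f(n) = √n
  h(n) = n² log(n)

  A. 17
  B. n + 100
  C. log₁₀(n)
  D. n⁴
B

We need g(n) with √n = o(g(n)) and g(n) = o(n² log(n)), i.e. O(√n) ≺ g ≺ O(n² log n).
Check each option:
  A. 17 — O(1) does not grow strictly faster than f(n)
  B. n + 100 — O(n) is strictly between O(√n) and O(n² log n) ✓
  C. log₁₀(n) — O(log n) does not grow strictly faster than f(n)
  D. n⁴ — O(n⁴) does not grow strictly slower than h(n)

Only option B (n + 100) lies strictly between.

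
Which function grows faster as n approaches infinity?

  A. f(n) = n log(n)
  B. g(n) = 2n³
B

f(n) = n log(n) is O(n log n), while g(n) = 2n³ is O(n³).
Since O(n³) grows faster than O(n log n), g(n) dominates.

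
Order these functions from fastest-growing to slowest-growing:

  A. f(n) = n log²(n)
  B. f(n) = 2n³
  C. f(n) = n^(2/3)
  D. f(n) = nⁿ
D > B > A > C

Comparing growth rates:
D = nⁿ is O(nⁿ)
B = 2n³ is O(n³)
A = n log²(n) is O(n log² n)
C = n^(2/3) is O(n^(2/3))

Therefore, the order from fastest to slowest is: D > B > A > C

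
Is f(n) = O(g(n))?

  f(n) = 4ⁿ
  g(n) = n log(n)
False

f(n) = 4ⁿ is O(4ⁿ), and g(n) = n log(n) is O(n log n).
Since O(4ⁿ) grows faster than O(n log n), f(n) = O(g(n)) is false.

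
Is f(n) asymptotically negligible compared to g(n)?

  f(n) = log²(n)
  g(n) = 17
False

f(n) = log²(n) is O(log² n), and g(n) = 17 is O(1).
Since O(log² n) grows faster than or equal to O(1), f(n) = o(g(n)) is false.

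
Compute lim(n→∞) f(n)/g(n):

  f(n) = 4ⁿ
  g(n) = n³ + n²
∞

Since 4ⁿ (O(4ⁿ)) grows faster than n³ + n² (O(n³)),
the ratio f(n)/g(n) → ∞ as n → ∞.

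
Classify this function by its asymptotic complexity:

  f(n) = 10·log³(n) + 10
O(log³ n)

The dominant term in 10·log³(n) + 10 is 10·log³(n), which is Θ(log³ n).
Lower-order terms (10) are asymptotically negligible.
Constants are absorbed, so the tightest bound is O(log³ n).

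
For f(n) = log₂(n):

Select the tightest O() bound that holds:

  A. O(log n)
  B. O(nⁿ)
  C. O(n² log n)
A

f(n) = log₂(n) is O(log n).
All listed options are valid Big-O bounds (upper bounds),
but O(log n) is the tightest (smallest valid bound).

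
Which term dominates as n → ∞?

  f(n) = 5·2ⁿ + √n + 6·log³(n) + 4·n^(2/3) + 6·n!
6·n!

Looking at each term:
  - 5·2ⁿ is O(2ⁿ)
  - √n is O(√n)
  - 6·log³(n) is O(log³ n)
  - 4·n^(2/3) is O(n^(2/3))
  - 6·n! is O(n!)

The term 6·n! (O(n!)) grows fastest and dominates all others.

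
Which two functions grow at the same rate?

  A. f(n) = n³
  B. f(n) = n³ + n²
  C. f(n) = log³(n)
A and B

Examining each function:
  A. n³ is O(n³)
  B. n³ + n² is O(n³)
  C. log³(n) is O(log³ n)

Functions A and B both have the same complexity class.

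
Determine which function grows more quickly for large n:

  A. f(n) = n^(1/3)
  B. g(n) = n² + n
B

f(n) = n^(1/3) is O(n^(1/3)), while g(n) = n² + n is O(n²).
Since O(n²) grows faster than O(n^(1/3)), g(n) dominates.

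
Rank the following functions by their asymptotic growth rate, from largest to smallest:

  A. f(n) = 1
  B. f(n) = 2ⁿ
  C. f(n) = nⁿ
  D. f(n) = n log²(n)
C > B > D > A

Comparing growth rates:
C = nⁿ is O(nⁿ)
B = 2ⁿ is O(2ⁿ)
D = n log²(n) is O(n log² n)
A = 1 is O(1)

Therefore, the order from fastest to slowest is: C > B > D > A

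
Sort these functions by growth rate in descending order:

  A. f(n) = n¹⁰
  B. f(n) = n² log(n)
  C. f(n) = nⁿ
C > A > B

Comparing growth rates:
C = nⁿ is O(nⁿ)
A = n¹⁰ is O(n¹⁰)
B = n² log(n) is O(n² log n)

Therefore, the order from fastest to slowest is: C > A > B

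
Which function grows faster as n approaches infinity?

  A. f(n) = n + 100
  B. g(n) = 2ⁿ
B

f(n) = n + 100 is O(n), while g(n) = 2ⁿ is O(2ⁿ).
Since O(2ⁿ) grows faster than O(n), g(n) dominates.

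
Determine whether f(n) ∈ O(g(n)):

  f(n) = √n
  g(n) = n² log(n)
True

f(n) = √n is O(√n), and g(n) = n² log(n) is O(n² log n).
Since O(√n) ⊆ O(n² log n) (f grows no faster than g), f(n) = O(g(n)) is true.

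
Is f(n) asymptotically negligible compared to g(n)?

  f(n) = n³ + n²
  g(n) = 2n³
False

f(n) = n³ + n² is O(n³), and g(n) = 2n³ is O(n³).
Since they have the same growth rate, f(n) = o(g(n)) is false.
(f = o(g) requires f to grow strictly slower, not equal.)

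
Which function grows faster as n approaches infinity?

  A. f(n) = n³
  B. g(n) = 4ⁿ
B

f(n) = n³ is O(n³), while g(n) = 4ⁿ is O(4ⁿ).
Since O(4ⁿ) grows faster than O(n³), g(n) dominates.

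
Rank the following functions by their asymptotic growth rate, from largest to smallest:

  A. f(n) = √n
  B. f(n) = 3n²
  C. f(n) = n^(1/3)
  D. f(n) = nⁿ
D > B > A > C

Comparing growth rates:
D = nⁿ is O(nⁿ)
B = 3n² is O(n²)
A = √n is O(√n)
C = n^(1/3) is O(n^(1/3))

Therefore, the order from fastest to slowest is: D > B > A > C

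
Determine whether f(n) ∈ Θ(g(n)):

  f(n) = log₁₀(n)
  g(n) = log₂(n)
True

f(n) = log₁₀(n) and g(n) = log₂(n) are both O(log n).
Since they have the same asymptotic growth rate, f(n) = Θ(g(n)) is true.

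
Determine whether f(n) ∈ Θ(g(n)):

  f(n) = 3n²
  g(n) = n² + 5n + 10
True

f(n) = 3n² and g(n) = n² + 5n + 10 are both O(n²).
Since they have the same asymptotic growth rate, f(n) = Θ(g(n)) is true.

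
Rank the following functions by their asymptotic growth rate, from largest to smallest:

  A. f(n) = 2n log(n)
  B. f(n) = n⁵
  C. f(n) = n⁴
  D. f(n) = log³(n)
B > C > A > D

Comparing growth rates:
B = n⁵ is O(n⁵)
C = n⁴ is O(n⁴)
A = 2n log(n) is O(n log n)
D = log³(n) is O(log³ n)

Therefore, the order from fastest to slowest is: B > C > A > D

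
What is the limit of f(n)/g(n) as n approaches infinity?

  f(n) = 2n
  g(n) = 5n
2/5

Since 2n and 5n have the same growth rate (O(n)),
the ratio converges to a constant: 2/5.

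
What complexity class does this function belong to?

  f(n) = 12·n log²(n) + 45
O(n log² n)

The dominant term in 12·n log²(n) + 45 is 12·n log²(n), which is Θ(n log² n).
Lower-order terms (45) are asymptotically negligible.
Constants are absorbed, so the tightest bound is O(n log² n).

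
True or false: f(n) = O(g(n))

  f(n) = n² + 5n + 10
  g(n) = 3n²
True

f(n) = n² + 5n + 10 and g(n) = 3n² are both O(n²).
Big-O permits equal growth rates (f ≤ c·g for some c), so f(n) = O(g(n)) is true.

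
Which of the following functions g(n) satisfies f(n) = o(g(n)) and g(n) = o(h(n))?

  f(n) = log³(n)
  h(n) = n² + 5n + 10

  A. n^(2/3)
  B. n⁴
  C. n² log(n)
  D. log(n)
A

We need g(n) with log³(n) = o(g(n)) and g(n) = o(n² + 5n + 10), i.e. O(log³ n) ≺ g ≺ O(n²).
Check each option:
  A. n^(2/3) — O(n^(2/3)) is strictly between O(log³ n) and O(n²) ✓
  B. n⁴ — O(n⁴) does not grow strictly slower than h(n)
  C. n² log(n) — O(n² log n) does not grow strictly slower than h(n)
  D. log(n) — O(log n) does not grow strictly faster than f(n)

Only option A (n^(2/3)) lies strictly between.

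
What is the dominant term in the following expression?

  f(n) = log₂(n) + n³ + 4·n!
4·n!

Looking at each term:
  - log₂(n) is O(log n)
  - n³ is O(n³)
  - 4·n! is O(n!)

The term 4·n! (O(n!)) grows fastest and dominates all others.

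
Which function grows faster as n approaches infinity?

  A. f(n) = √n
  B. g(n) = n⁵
B

f(n) = √n is O(√n), while g(n) = n⁵ is O(n⁵).
Since O(n⁵) grows faster than O(√n), g(n) dominates.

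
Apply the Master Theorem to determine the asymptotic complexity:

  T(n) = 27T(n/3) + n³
Θ(n³ log n)

Master Theorem: a = 27, b = 3, f(n) = n³.
Compute the critical exponent d = log₃(27) = 3.
Compare f(n) = Θ(n³) against n^d:
  k = 3 = d, so f(n) = Θ(n^d) — Case 2.
  Work is balanced across levels: T(n) = Θ(n^d log n) = Θ(n³ log n).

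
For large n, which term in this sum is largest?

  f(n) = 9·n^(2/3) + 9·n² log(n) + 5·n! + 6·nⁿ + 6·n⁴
6·nⁿ

Looking at each term:
  - 9·n^(2/3) is O(n^(2/3))
  - 9·n² log(n) is O(n² log n)
  - 5·n! is O(n!)
  - 6·nⁿ is O(nⁿ)
  - 6·n⁴ is O(n⁴)

The term 6·nⁿ (O(nⁿ)) grows fastest and dominates all others.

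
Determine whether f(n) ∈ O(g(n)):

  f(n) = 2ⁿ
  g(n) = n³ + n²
False

f(n) = 2ⁿ is O(2ⁿ), and g(n) = n³ + n² is O(n³).
Since O(2ⁿ) grows faster than O(n³), f(n) = O(g(n)) is false.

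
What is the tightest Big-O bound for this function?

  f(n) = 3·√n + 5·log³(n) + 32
O(√n)

The dominant term in 3·√n + 5·log³(n) + 32 is 3·√n, which is Θ(√n).
Lower-order terms (5·log³(n), 32) are asymptotically negligible.
Constants are absorbed, so the tightest bound is O(√n).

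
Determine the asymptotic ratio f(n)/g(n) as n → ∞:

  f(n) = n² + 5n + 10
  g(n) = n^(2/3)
∞

Since n² + 5n + 10 (O(n²)) grows faster than n^(2/3) (O(n^(2/3))),
the ratio f(n)/g(n) → ∞ as n → ∞.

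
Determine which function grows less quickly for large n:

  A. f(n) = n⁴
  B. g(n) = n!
A

f(n) = n⁴ is O(n⁴), while g(n) = n! is O(n!).
Since O(n⁴) grows slower than O(n!), f(n) is dominated.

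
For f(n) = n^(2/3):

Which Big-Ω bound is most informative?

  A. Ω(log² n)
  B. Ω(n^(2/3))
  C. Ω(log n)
B

f(n) = n^(2/3) is Ω(n^(2/3)).
All listed options are valid Big-Ω bounds (lower bounds),
but Ω(n^(2/3)) is the tightest (largest valid bound).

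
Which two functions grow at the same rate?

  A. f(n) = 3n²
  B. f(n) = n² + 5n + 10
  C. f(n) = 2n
A and B

Examining each function:
  A. 3n² is O(n²)
  B. n² + 5n + 10 is O(n²)
  C. 2n is O(n)

Functions A and B both have the same complexity class.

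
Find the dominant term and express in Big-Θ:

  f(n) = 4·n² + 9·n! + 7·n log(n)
Θ(n!)

Order the terms by growth rate: 7·n log(n) ≺ 4·n² ≺ 9·n!.
The fastest-growing term 9·n! dominates as n → ∞; dropping its constant factor gives Θ(n!).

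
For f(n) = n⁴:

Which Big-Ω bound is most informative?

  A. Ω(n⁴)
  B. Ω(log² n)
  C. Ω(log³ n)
A

f(n) = n⁴ is Ω(n⁴).
All listed options are valid Big-Ω bounds (lower bounds),
but Ω(n⁴) is the tightest (largest valid bound).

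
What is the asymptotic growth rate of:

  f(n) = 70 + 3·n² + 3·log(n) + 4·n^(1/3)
Θ(n²)

Order the terms by growth rate: 70 ≺ 3·log(n) ≺ 4·n^(1/3) ≺ 3·n².
The fastest-growing term 3·n² dominates as n → ∞; dropping its constant factor gives Θ(n²).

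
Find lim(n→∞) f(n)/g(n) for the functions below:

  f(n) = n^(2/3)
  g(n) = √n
∞

Since n^(2/3) (O(n^(2/3))) grows faster than √n (O(√n)),
the ratio f(n)/g(n) → ∞ as n → ∞.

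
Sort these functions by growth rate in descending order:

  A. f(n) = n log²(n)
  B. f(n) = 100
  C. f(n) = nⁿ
C > A > B

Comparing growth rates:
C = nⁿ is O(nⁿ)
A = n log²(n) is O(n log² n)
B = 100 is O(1)

Therefore, the order from fastest to slowest is: C > A > B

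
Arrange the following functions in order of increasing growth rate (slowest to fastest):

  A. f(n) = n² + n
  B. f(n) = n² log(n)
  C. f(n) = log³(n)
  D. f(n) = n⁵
C < A < B < D

Comparing growth rates:
C = log³(n) is O(log³ n)
A = n² + n is O(n²)
B = n² log(n) is O(n² log n)
D = n⁵ is O(n⁵)

Therefore, the order from slowest to fastest is: C < A < B < D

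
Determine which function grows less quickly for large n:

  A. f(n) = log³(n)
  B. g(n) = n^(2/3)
A

f(n) = log³(n) is O(log³ n), while g(n) = n^(2/3) is O(n^(2/3)).
Since O(log³ n) grows slower than O(n^(2/3)), f(n) is dominated.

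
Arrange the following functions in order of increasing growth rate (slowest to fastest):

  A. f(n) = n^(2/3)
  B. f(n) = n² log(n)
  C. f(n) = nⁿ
A < B < C

Comparing growth rates:
A = n^(2/3) is O(n^(2/3))
B = n² log(n) is O(n² log n)
C = nⁿ is O(nⁿ)

Therefore, the order from slowest to fastest is: A < B < C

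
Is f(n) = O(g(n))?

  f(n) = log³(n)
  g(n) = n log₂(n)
True

f(n) = log³(n) is O(log³ n), and g(n) = n log₂(n) is O(n log n).
Since O(log³ n) ⊆ O(n log n) (f grows no faster than g), f(n) = O(g(n)) is true.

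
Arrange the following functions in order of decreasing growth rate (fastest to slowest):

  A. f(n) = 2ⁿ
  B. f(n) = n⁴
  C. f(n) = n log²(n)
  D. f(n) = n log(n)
A > B > C > D

Comparing growth rates:
A = 2ⁿ is O(2ⁿ)
B = n⁴ is O(n⁴)
C = n log²(n) is O(n log² n)
D = n log(n) is O(n log n)

Therefore, the order from fastest to slowest is: A > B > C > D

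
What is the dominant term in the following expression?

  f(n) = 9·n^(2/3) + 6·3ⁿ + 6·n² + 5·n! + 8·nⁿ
8·nⁿ

Looking at each term:
  - 9·n^(2/3) is O(n^(2/3))
  - 6·3ⁿ is O(3ⁿ)
  - 6·n² is O(n²)
  - 5·n! is O(n!)
  - 8·nⁿ is O(nⁿ)

The term 8·nⁿ (O(nⁿ)) grows fastest and dominates all others.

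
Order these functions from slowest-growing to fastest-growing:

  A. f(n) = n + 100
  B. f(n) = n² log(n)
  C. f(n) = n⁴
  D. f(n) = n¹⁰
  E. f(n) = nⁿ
A < B < C < D < E

Comparing growth rates:
A = n + 100 is O(n)
B = n² log(n) is O(n² log n)
C = n⁴ is O(n⁴)
D = n¹⁰ is O(n¹⁰)
E = nⁿ is O(nⁿ)

Therefore, the order from slowest to fastest is: A < B < C < D < E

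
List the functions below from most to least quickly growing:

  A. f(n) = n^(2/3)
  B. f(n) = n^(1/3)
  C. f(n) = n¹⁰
C > A > B

Comparing growth rates:
C = n¹⁰ is O(n¹⁰)
A = n^(2/3) is O(n^(2/3))
B = n^(1/3) is O(n^(1/3))

Therefore, the order from fastest to slowest is: C > A > B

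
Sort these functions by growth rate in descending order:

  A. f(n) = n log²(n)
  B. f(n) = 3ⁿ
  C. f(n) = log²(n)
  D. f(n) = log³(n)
B > A > D > C

Comparing growth rates:
B = 3ⁿ is O(3ⁿ)
A = n log²(n) is O(n log² n)
D = log³(n) is O(log³ n)
C = log²(n) is O(log² n)

Therefore, the order from fastest to slowest is: B > A > D > C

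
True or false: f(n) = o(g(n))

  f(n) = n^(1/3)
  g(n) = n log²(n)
True

f(n) = n^(1/3) is O(n^(1/3)), and g(n) = n log²(n) is O(n log² n).
Since O(n^(1/3)) grows strictly slower than O(n log² n), f(n) = o(g(n)) is true.
This means lim(n→∞) f(n)/g(n) = 0.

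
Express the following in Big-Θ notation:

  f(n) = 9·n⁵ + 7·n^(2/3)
Θ(n⁵)

Order the terms by growth rate: 7·n^(2/3) ≺ 9·n⁵.
The fastest-growing term 9·n⁵ dominates as n → ∞; dropping its constant factor gives Θ(n⁵).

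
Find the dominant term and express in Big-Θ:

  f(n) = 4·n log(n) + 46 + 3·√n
Θ(n log n)

Order the terms by growth rate: 46 ≺ 3·√n ≺ 4·n log(n).
The fastest-growing term 4·n log(n) dominates as n → ∞; dropping its constant factor gives Θ(n log n).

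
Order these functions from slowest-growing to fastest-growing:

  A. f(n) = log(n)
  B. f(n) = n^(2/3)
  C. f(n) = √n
A < C < B

Comparing growth rates:
A = log(n) is O(log n)
C = √n is O(√n)
B = n^(2/3) is O(n^(2/3))

Therefore, the order from slowest to fastest is: A < C < B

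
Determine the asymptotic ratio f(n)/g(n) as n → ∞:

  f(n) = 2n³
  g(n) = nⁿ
0

Since 2n³ (O(n³)) grows slower than nⁿ (O(nⁿ)),
the ratio f(n)/g(n) → 0 as n → ∞.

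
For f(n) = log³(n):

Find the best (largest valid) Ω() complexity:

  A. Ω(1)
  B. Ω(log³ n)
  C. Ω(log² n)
B

f(n) = log³(n) is Ω(log³ n).
All listed options are valid Big-Ω bounds (lower bounds),
but Ω(log³ n) is the tightest (largest valid bound).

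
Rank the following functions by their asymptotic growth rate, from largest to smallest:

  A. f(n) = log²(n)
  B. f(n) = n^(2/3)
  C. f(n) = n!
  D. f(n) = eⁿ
C > D > B > A

Comparing growth rates:
C = n! is O(n!)
D = eⁿ is O(eⁿ)
B = n^(2/3) is O(n^(2/3))
A = log²(n) is O(log² n)

Therefore, the order from fastest to slowest is: C > D > B > A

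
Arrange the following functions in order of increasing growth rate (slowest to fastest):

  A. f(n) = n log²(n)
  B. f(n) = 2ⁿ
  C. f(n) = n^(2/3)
C < A < B

Comparing growth rates:
C = n^(2/3) is O(n^(2/3))
A = n log²(n) is O(n log² n)
B = 2ⁿ is O(2ⁿ)

Therefore, the order from slowest to fastest is: C < A < B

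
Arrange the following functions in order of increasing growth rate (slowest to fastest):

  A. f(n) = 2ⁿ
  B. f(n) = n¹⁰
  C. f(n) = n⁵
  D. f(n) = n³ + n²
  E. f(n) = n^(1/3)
E < D < C < B < A

Comparing growth rates:
E = n^(1/3) is O(n^(1/3))
D = n³ + n² is O(n³)
C = n⁵ is O(n⁵)
B = n¹⁰ is O(n¹⁰)
A = 2ⁿ is O(2ⁿ)

Therefore, the order from slowest to fastest is: E < D < C < B < A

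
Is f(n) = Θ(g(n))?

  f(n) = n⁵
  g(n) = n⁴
False

f(n) = n⁵ is O(n⁵), and g(n) = n⁴ is O(n⁴).
Since they have different growth rates, f(n) = Θ(g(n)) is false.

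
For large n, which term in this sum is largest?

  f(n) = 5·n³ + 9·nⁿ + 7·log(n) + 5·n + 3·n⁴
9·nⁿ

Looking at each term:
  - 5·n³ is O(n³)
  - 9·nⁿ is O(nⁿ)
  - 7·log(n) is O(log n)
  - 5·n is O(n)
  - 3·n⁴ is O(n⁴)

The term 9·nⁿ (O(nⁿ)) grows fastest and dominates all others.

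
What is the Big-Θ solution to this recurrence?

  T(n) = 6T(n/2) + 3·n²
Θ(n^log₂(6))

Master Theorem: a = 6, b = 2, f(n) = 3·n².
Compute the critical exponent d = log₂(6) = 2.585.
Compare f(n) = Θ(n²) against n^d:
  k = 2 < d = 2.585, so f(n) = O(n^(d-ε)) — Case 1.
  The recursion cost dominates: T(n) = Θ(n^d) = Θ(n^log₂(6)).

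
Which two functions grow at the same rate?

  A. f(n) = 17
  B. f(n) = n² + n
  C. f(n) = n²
B and C

Examining each function:
  A. 17 is O(1)
  B. n² + n is O(n²)
  C. n² is O(n²)

Functions B and C both have the same complexity class.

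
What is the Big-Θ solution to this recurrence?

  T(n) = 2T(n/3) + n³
Θ(n³)

Master Theorem: a = 2, b = 3, f(n) = n³.
Compute the critical exponent d = log₃(2) = 0.631.
Compare f(n) = Θ(n³) against n^d:
  k = 3 > d = 0.631, so f(n) = Ω(n^(d+ε)) — Case 3.
  Regularity: a·(n/b)^3/n^3 = a/b^3 = 2/27 < 1 ✓.
  The top-level work dominates: T(n) = Θ(f(n)) = Θ(n³).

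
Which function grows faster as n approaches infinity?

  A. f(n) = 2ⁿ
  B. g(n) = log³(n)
A

f(n) = 2ⁿ is O(2ⁿ), while g(n) = log³(n) is O(log³ n).
Since O(2ⁿ) grows faster than O(log³ n), f(n) dominates.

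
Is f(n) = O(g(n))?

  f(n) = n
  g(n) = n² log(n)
True

f(n) = n is O(n), and g(n) = n² log(n) is O(n² log n).
Since O(n) ⊆ O(n² log n) (f grows no faster than g), f(n) = O(g(n)) is true.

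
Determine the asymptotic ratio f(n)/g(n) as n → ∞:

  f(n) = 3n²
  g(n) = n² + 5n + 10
3

Since 3n² and n² + 5n + 10 have the same growth rate (O(n²)),
the ratio converges to a constant: 3.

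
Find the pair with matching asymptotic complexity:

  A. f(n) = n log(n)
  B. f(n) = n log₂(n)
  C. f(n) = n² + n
A and B

Examining each function:
  A. n log(n) is O(n log n)
  B. n log₂(n) is O(n log n)
  C. n² + n is O(n²)

Functions A and B both have the same complexity class.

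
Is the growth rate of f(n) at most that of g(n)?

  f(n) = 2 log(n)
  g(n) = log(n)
True

f(n) = 2 log(n) and g(n) = log(n) are both O(log n).
Big-O permits equal growth rates (f ≤ c·g for some c), so f(n) = O(g(n)) is true.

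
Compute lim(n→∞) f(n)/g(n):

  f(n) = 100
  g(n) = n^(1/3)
0

Since 100 (O(1)) grows slower than n^(1/3) (O(n^(1/3))),
the ratio f(n)/g(n) → 0 as n → ∞.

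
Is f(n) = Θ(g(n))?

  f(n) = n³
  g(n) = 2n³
True

f(n) = n³ and g(n) = 2n³ are both O(n³).
Since they have the same asymptotic growth rate, f(n) = Θ(g(n)) is true.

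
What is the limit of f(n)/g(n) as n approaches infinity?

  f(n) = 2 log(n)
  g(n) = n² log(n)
0

Since 2 log(n) (O(log n)) grows slower than n² log(n) (O(n² log n)),
the ratio f(n)/g(n) → 0 as n → ∞.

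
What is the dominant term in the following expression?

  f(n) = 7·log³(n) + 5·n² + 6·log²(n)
5·n²

Looking at each term:
  - 7·log³(n) is O(log³ n)
  - 5·n² is O(n²)
  - 6·log²(n) is O(log² n)

The term 5·n² (O(n²)) grows fastest and dominates all others.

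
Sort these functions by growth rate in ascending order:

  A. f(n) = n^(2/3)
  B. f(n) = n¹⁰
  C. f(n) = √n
C < A < B

Comparing growth rates:
C = √n is O(√n)
A = n^(2/3) is O(n^(2/3))
B = n¹⁰ is O(n¹⁰)

Therefore, the order from slowest to fastest is: C < A < B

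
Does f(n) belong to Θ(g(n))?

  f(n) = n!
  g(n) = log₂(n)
False

f(n) = n! is O(n!), and g(n) = log₂(n) is O(log n).
Since they have different growth rates, f(n) = Θ(g(n)) is false.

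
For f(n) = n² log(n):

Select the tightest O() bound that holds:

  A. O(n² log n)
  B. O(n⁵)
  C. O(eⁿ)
A

f(n) = n² log(n) is O(n² log n).
All listed options are valid Big-O bounds (upper bounds),
but O(n² log n) is the tightest (smallest valid bound).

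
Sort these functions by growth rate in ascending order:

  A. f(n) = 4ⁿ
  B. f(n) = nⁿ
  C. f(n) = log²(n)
C < A < B

Comparing growth rates:
C = log²(n) is O(log² n)
A = 4ⁿ is O(4ⁿ)
B = nⁿ is O(nⁿ)

Therefore, the order from slowest to fastest is: C < A < B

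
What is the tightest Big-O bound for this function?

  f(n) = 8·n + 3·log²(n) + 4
O(n)

The dominant term in 8·n + 3·log²(n) + 4 is 8·n, which is Θ(n).
Lower-order terms (3·log²(n), 4) are asymptotically negligible.
Constants are absorbed, so the tightest bound is O(n).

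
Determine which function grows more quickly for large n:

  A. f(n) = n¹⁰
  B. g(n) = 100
A

f(n) = n¹⁰ is O(n¹⁰), while g(n) = 100 is O(1).
Since O(n¹⁰) grows faster than O(1), f(n) dominates.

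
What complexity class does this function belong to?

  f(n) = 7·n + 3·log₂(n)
O(n)

The dominant term in 7·n + 3·log₂(n) is 7·n, which is Θ(n).
Lower-order terms (3·log₂(n)) are asymptotically negligible.
Constants are absorbed, so the tightest bound is O(n).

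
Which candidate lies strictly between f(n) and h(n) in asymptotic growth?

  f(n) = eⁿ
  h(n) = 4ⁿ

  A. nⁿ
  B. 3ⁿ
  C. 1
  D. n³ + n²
B

We need g(n) with eⁿ = o(g(n)) and g(n) = o(4ⁿ), i.e. O(eⁿ) ≺ g ≺ O(4ⁿ).
Check each option:
  A. nⁿ — O(nⁿ) does not grow strictly slower than h(n)
  B. 3ⁿ — O(3ⁿ) is strictly between O(eⁿ) and O(4ⁿ) ✓
  C. 1 — O(1) does not grow strictly faster than f(n)
  D. n³ + n² — O(n³) does not grow strictly faster than f(n)

Only option B (3ⁿ) lies strictly between.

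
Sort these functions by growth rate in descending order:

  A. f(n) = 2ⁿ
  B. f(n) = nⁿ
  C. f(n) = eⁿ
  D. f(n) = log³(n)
B > C > A > D

Comparing growth rates:
B = nⁿ is O(nⁿ)
C = eⁿ is O(eⁿ)
A = 2ⁿ is O(2ⁿ)
D = log³(n) is O(log³ n)

Therefore, the order from fastest to slowest is: B > C > A > D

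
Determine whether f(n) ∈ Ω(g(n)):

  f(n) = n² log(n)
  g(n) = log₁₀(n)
True

f(n) = n² log(n) is O(n² log n), and g(n) = log₁₀(n) is O(log n).
Since O(n² log n) grows at least as fast as O(log n), f(n) = Ω(g(n)) is true.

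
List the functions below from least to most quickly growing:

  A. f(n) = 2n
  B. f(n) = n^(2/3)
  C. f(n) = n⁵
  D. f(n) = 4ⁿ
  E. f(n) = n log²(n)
B < A < E < C < D

Comparing growth rates:
B = n^(2/3) is O(n^(2/3))
A = 2n is O(n)
E = n log²(n) is O(n log² n)
C = n⁵ is O(n⁵)
D = 4ⁿ is O(4ⁿ)

Therefore, the order from slowest to fastest is: B < A < E < C < D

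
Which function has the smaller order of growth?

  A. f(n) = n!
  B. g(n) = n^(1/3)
B

f(n) = n! is O(n!), while g(n) = n^(1/3) is O(n^(1/3)).
Since O(n^(1/3)) grows slower than O(n!), g(n) is dominated.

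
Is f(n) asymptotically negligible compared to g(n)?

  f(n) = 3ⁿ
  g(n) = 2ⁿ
False

f(n) = 3ⁿ is O(3ⁿ), and g(n) = 2ⁿ is O(2ⁿ).
Since O(3ⁿ) grows faster than or equal to O(2ⁿ), f(n) = o(g(n)) is false.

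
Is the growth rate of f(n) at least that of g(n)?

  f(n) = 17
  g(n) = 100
True

f(n) = 17 and g(n) = 100 are both O(1).
Big-Ω permits equal growth rates (f ≥ c·g for some c > 0), so f(n) = Ω(g(n)) is true.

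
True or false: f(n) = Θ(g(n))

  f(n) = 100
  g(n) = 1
True

f(n) = 100 and g(n) = 1 are both O(1).
Since they have the same asymptotic growth rate, f(n) = Θ(g(n)) is true.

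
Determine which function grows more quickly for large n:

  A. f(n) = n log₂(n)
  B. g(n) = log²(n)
A

f(n) = n log₂(n) is O(n log n), while g(n) = log²(n) is O(log² n).
Since O(n log n) grows faster than O(log² n), f(n) dominates.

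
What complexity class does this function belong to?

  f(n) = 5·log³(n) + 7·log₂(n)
O(log³ n)

The dominant term in 5·log³(n) + 7·log₂(n) is 5·log³(n), which is Θ(log³ n).
Lower-order terms (7·log₂(n)) are asymptotically negligible.
Constants are absorbed, so the tightest bound is O(log³ n).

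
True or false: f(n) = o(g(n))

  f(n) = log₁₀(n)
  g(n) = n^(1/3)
True

f(n) = log₁₀(n) is O(log n), and g(n) = n^(1/3) is O(n^(1/3)).
Since O(log n) grows strictly slower than O(n^(1/3)), f(n) = o(g(n)) is true.
This means lim(n→∞) f(n)/g(n) = 0.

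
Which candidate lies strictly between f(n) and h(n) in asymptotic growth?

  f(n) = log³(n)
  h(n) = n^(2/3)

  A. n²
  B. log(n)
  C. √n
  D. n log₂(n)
C

We need g(n) with log³(n) = o(g(n)) and g(n) = o(n^(2/3)), i.e. O(log³ n) ≺ g ≺ O(n^(2/3)).
Check each option:
  A. n² — O(n²) does not grow strictly slower than h(n)
  B. log(n) — O(log n) does not grow strictly faster than f(n)
  C. √n — O(√n) is strictly between O(log³ n) and O(n^(2/3)) ✓
  D. n log₂(n) — O(n log n) does not grow strictly slower than h(n)

Only option C (√n) lies strictly between.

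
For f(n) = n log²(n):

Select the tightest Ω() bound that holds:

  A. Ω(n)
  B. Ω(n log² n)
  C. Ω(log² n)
B

f(n) = n log²(n) is Ω(n log² n).
All listed options are valid Big-Ω bounds (lower bounds),
but Ω(n log² n) is the tightest (largest valid bound).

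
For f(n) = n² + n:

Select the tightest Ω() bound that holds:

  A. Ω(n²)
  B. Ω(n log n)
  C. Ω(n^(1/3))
A

f(n) = n² + n is Ω(n²).
All listed options are valid Big-Ω bounds (lower bounds),
but Ω(n²) is the tightest (largest valid bound).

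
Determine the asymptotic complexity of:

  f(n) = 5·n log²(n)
O(n log² n)

The dominant term in 5·n log²(n) is 5·n log²(n), which is Θ(n log² n).
Constants are absorbed, so the tightest bound is O(n log² n).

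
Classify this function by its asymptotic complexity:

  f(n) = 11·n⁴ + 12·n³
O(n⁴)

The dominant term in 11·n⁴ + 12·n³ is 11·n⁴, which is Θ(n⁴).
Lower-order terms (12·n³) are asymptotically negligible.
Constants are absorbed, so the tightest bound is O(n⁴).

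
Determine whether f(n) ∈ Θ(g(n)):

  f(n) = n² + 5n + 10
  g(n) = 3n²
True

f(n) = n² + 5n + 10 and g(n) = 3n² are both O(n²).
Since they have the same asymptotic growth rate, f(n) = Θ(g(n)) is true.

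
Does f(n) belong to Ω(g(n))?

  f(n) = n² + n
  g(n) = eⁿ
False

f(n) = n² + n is O(n²), and g(n) = eⁿ is O(eⁿ).
Since O(n²) grows slower than O(eⁿ), f(n) = Ω(g(n)) is false.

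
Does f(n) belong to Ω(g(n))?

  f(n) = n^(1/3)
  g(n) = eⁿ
False

f(n) = n^(1/3) is O(n^(1/3)), and g(n) = eⁿ is O(eⁿ).
Since O(n^(1/3)) grows slower than O(eⁿ), f(n) = Ω(g(n)) is false.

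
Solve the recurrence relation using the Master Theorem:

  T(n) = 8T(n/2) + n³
Θ(n³ log n)

Master Theorem: a = 8, b = 2, f(n) = n³.
Compute the critical exponent d = log₂(8) = 3.
Compare f(n) = Θ(n³) against n^d:
  k = 3 = d, so f(n) = Θ(n^d) — Case 2.
  Work is balanced across levels: T(n) = Θ(n^d log n) = Θ(n³ log n).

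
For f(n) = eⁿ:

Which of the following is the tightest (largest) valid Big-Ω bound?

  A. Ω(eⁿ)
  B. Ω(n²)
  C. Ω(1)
A

f(n) = eⁿ is Ω(eⁿ).
All listed options are valid Big-Ω bounds (lower bounds),
but Ω(eⁿ) is the tightest (largest valid bound).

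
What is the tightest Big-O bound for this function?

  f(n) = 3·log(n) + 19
O(log n)

The dominant term in 3·log(n) + 19 is 3·log(n), which is Θ(log n).
Lower-order terms (19) are asymptotically negligible.
Constants are absorbed, so the tightest bound is O(log n).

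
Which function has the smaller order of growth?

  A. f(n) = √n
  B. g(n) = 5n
A

f(n) = √n is O(√n), while g(n) = 5n is O(n).
Since O(√n) grows slower than O(n), f(n) is dominated.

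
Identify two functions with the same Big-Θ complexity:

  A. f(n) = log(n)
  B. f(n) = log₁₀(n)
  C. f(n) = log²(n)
A and B

Examining each function:
  A. log(n) is O(log n)
  B. log₁₀(n) is O(log n)
  C. log²(n) is O(log² n)

Functions A and B both have the same complexity class.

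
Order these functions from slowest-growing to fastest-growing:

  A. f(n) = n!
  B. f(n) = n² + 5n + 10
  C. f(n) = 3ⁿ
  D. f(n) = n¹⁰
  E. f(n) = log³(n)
E < B < D < C < A

Comparing growth rates:
E = log³(n) is O(log³ n)
B = n² + 5n + 10 is O(n²)
D = n¹⁰ is O(n¹⁰)
C = 3ⁿ is O(3ⁿ)
A = n! is O(n!)

Therefore, the order from slowest to fastest is: E < B < D < C < A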